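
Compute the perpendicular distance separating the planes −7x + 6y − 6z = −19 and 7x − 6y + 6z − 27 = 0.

Divide the second equation by -1 to match normals: −7x + 6y − 6z = -27.
With common normal n = (−7, 6, −6) (|n| = 11), the distance is |(-19) − (-27)|/|n| = 8/11.

8/11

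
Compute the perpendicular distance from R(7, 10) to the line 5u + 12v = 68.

The normal to the line is n = (5, 12) with |n| = 13.
|n·R − 68| = |155 − 68| = 87, so the distance is 87/13.

87/13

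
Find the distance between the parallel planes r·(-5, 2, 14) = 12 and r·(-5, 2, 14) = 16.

With common normal n = (-5, 2, 14) (|n| = 15), the distance is |12 − 16|/|n| = 4/15.

4/15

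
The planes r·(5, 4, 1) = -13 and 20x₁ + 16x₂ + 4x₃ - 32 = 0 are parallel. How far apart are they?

Divide the second equation by 4 to match normals: 5x₁ + 4x₂ + x₃ = 8.
Both planes have normal n = (5, 4, 1), |n| = √42. Any point on the first plane is at distance |8 − (-13)|/|n| = 21/√42 = √42/2 from the second.

21/√42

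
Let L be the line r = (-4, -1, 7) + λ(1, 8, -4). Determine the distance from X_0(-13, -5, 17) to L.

2√29

Direction vector d = (1, 8, -4).
AP = (-9, -4, 10), and AP × d = (-64, -26, -68).
|AP × d|² = 9396 and |d|² = 81, so the distance is √(9396/81) = √116 = 2√29.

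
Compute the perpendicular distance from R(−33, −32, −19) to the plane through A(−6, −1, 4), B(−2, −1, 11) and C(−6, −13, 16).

AB = (4, 0, 7) and AC = (0, −12, 12), so a normal is n = AB × AC = (84, −48, −48).
Then n·(−33, −32, −19) − (−648) = 324.
|n| = √(7056 + 2304 + 2304) = 108, so the distance is |324|/108 = 3.

3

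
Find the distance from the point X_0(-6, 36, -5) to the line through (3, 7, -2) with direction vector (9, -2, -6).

9√10

Direction vector d = (9, -2, -6).
AP = (-9, 29, -3), and AP × d = (-180, -81, -243).
|AP × d|² = 98010 and |d|² = 121, so the distance is √(98010/121) = √810 = 9√10.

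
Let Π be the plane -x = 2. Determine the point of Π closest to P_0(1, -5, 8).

(-2, -5, 8)

n = (-1, 0, 0), |n|² = 1, and n·P_0 − 2 = -3.
t = -3/1 = -3, so the foot is P_0 − t·n = (1, -5, 8) − (-3)·(-1, 0, 0) = (-2, -5, 8).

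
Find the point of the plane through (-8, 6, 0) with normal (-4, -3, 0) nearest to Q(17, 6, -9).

(1, -6, -9)

n = (-4, -3, 0), |n|² = 25, and n·Q − 14 = -100.
t = -100/25 = -4, so the foot is Q − t·n = (17, 6, -9) − (-4)·(-4, -3, 0) = (1, -6, -9).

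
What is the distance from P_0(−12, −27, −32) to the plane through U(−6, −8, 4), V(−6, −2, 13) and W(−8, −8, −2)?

3

UV = (0, 6, 9) and UW = (−2, 0, −6), so a normal is n = UV × UW = (−36, −18, 12).
d = |(-36)·(-12) + (-18)·(-27) + 12·(-32) − 408| / √(1296 + 324 + 144) = |126| / 42 = 3.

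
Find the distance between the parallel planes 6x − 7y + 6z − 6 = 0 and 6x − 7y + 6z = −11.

Both planes have normal n = (6, −7, 6), |n| = 11. Any point on the first plane is at distance |(-11) − 6|/|n| = 17/11 from the second.

17/11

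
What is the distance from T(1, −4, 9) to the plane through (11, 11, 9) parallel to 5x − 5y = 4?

Parallel planes share the normal n = (5, −5, 0); since (11, 11, 9) lies on the plane, its equation is 5x − 5y = 0.
d = |5·1 + (-5)·(-4) − 0| / √(25 + 25 + 0) = |25| / (5√2) = 5√2/2.

5/√2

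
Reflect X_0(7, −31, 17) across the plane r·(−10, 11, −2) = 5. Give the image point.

With n = (−10, 11, −2), the signed offset is (n·X_0 − 5)/|n|² = -450/225 = -2.
X_0' = X_0 − 2t·n = (7, −31, 17) − (-4)·(−10, 11, −2) = (−33, 13, 9).

(-33, 13, 9)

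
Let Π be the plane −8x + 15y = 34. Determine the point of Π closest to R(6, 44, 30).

The perpendicular from R has direction n = (−8, 15, 0): r = (6, 44, 30) + t(−8, 15, 0).
Substitute into the plane: n·(R + tn) = 34 gives 612 + 289t = 34, so t = -2.
Foot = (6, 44, 30) + (-2)·(−8, 15, 0) = (22, 14, 30).

(22, 14, 30)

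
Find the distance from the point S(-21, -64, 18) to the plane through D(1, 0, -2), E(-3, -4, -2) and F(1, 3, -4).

24/√17

DE = (-4, -4, 0) and DF = (0, 3, -2), so a normal is n = DE × DF = (8, -8, -12).
Then n·(-21, -64, 18) - 32 = 96.
|n| = √(64 + 64 + 144) = 4√17, so the distance is |96|/(4√17) = 24/√17.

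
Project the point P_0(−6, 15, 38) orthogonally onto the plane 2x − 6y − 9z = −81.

n = (2, −6, −9), |n|² = 121, and n·P_0 − (-81) = -363.
t = -363/121 = -3, so the foot is P_0 − t·n = (−6, 15, 38) − (-3)·(2, −6, −9) = (0, −3, 11).

(0, -3, 11)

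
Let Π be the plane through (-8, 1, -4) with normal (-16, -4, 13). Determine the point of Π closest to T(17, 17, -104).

n = (-16, -4, 13), |n|² = 441, and n·T − 72 = -1764.
t = -1764/441 = -4, so the foot is T − t·n = (17, 17, -104) − (-4)·(-16, -4, 13) = (-47, 1, -52).

(-47, 1, -52)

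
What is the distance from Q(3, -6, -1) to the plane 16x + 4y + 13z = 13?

2/21

Normal vector n = (16, 4, 13), and n·(3, -6, -1) - 13 = -2.
|n| = √(256 + 16 + 169) = 21, so the distance is |-2|/21 = 2/21.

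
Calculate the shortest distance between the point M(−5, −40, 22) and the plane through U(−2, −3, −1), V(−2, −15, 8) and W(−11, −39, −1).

UV = (0, −12, 9) and UW = (−9, −36, 0), so a normal is n = UV × UW = (324, −81, −108).
d = |324·(-5) + (-81)·(-40) + (-108)·22 − (-297)| / √(104976 + 6561 + 11664) = |-459| / 351 = 17/13.

17/13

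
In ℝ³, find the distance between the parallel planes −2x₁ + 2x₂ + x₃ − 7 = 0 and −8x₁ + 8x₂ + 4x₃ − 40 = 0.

1

Divide the second equation by 4 to match normals: −2x₁ + 2x₂ + x₃ = 10.
With common normal n = (−2, 2, 1) (|n| = 3), the distance is |7 − 10|/|n| = 3/3 = 1.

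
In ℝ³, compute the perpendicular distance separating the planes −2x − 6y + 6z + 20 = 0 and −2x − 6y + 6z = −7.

13√19/38

Both planes have normal n = (−2, −6, 6), |n| = 2√19. Any point on the first plane is at distance |(-7) − (-20)|/|n| = 13/(2√19) = 13√19/38 from the second.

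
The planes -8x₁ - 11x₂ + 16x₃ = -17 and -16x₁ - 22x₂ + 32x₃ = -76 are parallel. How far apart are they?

1

Divide the second equation by 2 to match normals: -8x₁ - 11x₂ + 16x₃ = -38.
With common normal n = (-8, -11, 16) (|n| = 21), the distance is |(-17) − (-38)|/|n| = 21/21 = 1.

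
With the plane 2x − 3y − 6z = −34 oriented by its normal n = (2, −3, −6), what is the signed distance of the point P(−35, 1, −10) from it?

n·P − (-34) = 21.
|n| = 7, so the signed distance is 21/7 = 3.

3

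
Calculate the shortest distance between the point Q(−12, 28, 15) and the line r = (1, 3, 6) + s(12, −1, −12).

Direction vector d = (12, −1, −12).
AP = (−13, 25, 9); AP·d = -289, |AP|² = 875, |d|² = 289.
distance² = |AP|² − (AP·d)²/|d|² = 875 − 83521/289 = 586, so the distance is √586.

√586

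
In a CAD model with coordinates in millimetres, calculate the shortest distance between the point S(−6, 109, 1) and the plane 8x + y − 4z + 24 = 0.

9

Normal vector n = (8, 1, −4), and n·(−6, 109, 1) − (−24) = 81.
|n| = √(64 + 1 + 16) = 9, so the distance is |81|/9 = 9.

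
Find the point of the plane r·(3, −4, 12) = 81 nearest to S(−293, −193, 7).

The perpendicular from S has direction n = (3, −4, 12): r = (−293, −193, 7) + t(3, −4, 12).
Substitute into the plane: n·(S + tn) = 81 gives -23 + 169t = 81, so t = 8/13.
Foot = (−293, −193, 7) + (8/13)·(3, −4, 12) = (−3785/13, −2541/13, 187/13).

(-3785/13, -2541/13, 187/13)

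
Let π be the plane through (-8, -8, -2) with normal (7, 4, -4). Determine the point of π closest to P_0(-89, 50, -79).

(-260/3, 154/3, -241/3)

The perpendicular from P_0 has direction n = (7, 4, -4): r = (-89, 50, -79) + λ(7, 4, -4).
Substitute into the plane: n·(P_0 + λn) = -80 gives -107 + 81λ = -80, so λ = 1/3.
Foot = (-89, 50, -79) + (1/3)·(7, 4, -4) = (-260/3, 154/3, -241/3).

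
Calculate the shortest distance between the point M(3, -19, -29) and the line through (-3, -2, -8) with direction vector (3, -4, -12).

3√10

Direction vector d = (3, -4, -12).
AP = (6, -17, -21), and AP × d = (120, 9, 27).
|AP × d|² = 15210 and |d|² = 169, so the distance is √(15210/169) = √90 = 3√10.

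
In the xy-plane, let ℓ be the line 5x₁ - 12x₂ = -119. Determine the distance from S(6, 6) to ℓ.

77/13

d = |5·6 + (-12)·6 − (-119)| / √(25 + 144) = |77|/13 = 77/13.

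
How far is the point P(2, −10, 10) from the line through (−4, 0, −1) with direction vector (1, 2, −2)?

Direction vector d = (1, 2, −2).
AP = (6, −10, 11); AP·d = -36, |AP|² = 257, |d|² = 9.
distance² = |AP|² − (AP·d)²/|d|² = 257 − 1296/9 = 113, so the distance is √113.

√113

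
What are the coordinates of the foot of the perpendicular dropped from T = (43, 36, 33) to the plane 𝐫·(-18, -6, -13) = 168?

The perpendicular from T has direction n = (-18, -6, -13): r = (43, 36, 33) + μ(-18, -6, -13).
Substitute into the plane: n·(T + μn) = 168 gives -1419 + 529μ = 168, so μ = 3.
Foot = (43, 36, 33) + 3·(-18, -6, -13) = (-11, 18, -6).

(-11, 18, -6)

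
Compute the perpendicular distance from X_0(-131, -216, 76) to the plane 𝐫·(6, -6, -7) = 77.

n = (6, -6, -7); n·P − 77 = -99; |n| = 11; distance = 99/11 = 9.

9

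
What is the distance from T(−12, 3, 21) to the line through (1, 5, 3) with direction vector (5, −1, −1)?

Direction vector d = (5, −1, −1).
AP = (−13, −2, 18); AP·d = -81, |AP|² = 497, |d|² = 27.
distance² = |AP|² − (AP·d)²/|d|² = 497 − 6561/27 = 254, so the distance is √254.

√254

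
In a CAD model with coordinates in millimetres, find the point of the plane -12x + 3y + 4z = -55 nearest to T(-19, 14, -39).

(-7, 11, -43)

The perpendicular from T has direction n = (-12, 3, 4): r = (-19, 14, -39) + λ(-12, 3, 4).
Substitute into the plane: n·(T + λn) = -55 gives 114 + 169λ = -55, so λ = -1.
Foot = (-19, 14, -39) + (-1)·(-12, 3, 4) = (-7, 11, -43).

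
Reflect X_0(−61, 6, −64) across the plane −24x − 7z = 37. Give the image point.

(83, 6, -22)

With n = (−24, 0, −7), the signed offset is (n·X_0 − 37)/|n|² = 1875/625 = 3.
X_0' = X_0 − 2t·n = (−61, 6, −64) − 6·(−24, 0, −7) = (83, 6, −22).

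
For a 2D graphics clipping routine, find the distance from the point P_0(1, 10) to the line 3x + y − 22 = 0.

d = |3·1 + 1·10 − 22| / √(9 + 1) = |-9|/√10 = 9/√10.

9√10/10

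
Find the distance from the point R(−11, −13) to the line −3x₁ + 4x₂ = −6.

13/5

The normal to the line is n = (−3, 4) with |n| = 5.
|n·R − (-6)| = |-19 − (-6)| = 13, so the distance is 13/5.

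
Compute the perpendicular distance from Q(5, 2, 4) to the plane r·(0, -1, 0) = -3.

1

Normal vector n = (0, -1, 0), and n·(5, 2, 4) - (-3) = 1.
|n| = √(0 + 1 + 0) = 1, so the distance is |1|/1 = 1.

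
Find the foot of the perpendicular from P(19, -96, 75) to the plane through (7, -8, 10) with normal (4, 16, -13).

(39, -16, 10)

The perpendicular from P has direction n = (4, 16, -13): r = (19, -96, 75) + μ(4, 16, -13).
Substitute into the plane: n·(P + μn) = -230 gives -2435 + 441μ = -230, so μ = 5.
Foot = (19, -96, 75) + 5·(4, 16, -13) = (39, -16, 10).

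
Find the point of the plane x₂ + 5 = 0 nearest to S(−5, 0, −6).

The perpendicular from S has direction n = (0, 1, 0): r = (−5, 0, −6) + μ(0, 1, 0).
Substitute into the plane: n·(S + μn) = -5 gives 0 + 1μ = -5, so μ = -5.
Foot = (−5, 0, −6) + (-5)·(0, 1, 0) = (−5, −5, −6).

(-5, -5, -6)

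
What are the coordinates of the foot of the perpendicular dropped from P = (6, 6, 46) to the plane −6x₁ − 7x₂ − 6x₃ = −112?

(-6, -8, 34)

n = (−6, −7, −6), |n|² = 121, and n·P − (-112) = -242.
t = -242/121 = -2, so the foot is P − t·n = (6, 6, 46) − (-2)·(−6, −7, −6) = (−6, −8, 34).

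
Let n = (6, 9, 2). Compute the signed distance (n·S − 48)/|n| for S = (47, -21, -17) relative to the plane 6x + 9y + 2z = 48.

1

n·S − 48 = 11.
|n| = 11, so the signed distance is 11/11 = 1.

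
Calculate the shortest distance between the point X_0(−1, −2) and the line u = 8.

d = |1·(-1) + 0·(-2) − 8| / √(1 + 0) = |-9|/1 = 9.

9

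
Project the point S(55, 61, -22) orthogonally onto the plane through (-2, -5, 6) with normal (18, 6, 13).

(19, 49, -48)

The perpendicular from S has direction n = (18, 6, 13): r = (55, 61, -22) + λ(18, 6, 13).
Substitute into the plane: n·(S + λn) = 12 gives 1070 + 529λ = 12, so λ = -2.
Foot = (55, 61, -22) + (-2)·(18, 6, 13) = (19, 49, -48).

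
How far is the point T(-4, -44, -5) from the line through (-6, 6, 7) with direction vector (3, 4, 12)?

Direction vector d = (3, 4, 12).
AP = (2, -50, -12), and AP × d = (-552, -60, 158).
|AP × d|² = 333268 and |d|² = 169, so the distance is √(333268/169) = √1972 = 2√493.

2√493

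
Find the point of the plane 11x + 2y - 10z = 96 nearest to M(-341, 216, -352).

n = (11, 2, -10), |n|² = 225, and n·M − 96 = 105.
t = 105/225 = 7/15, so the foot is M − t·n = (-341, 216, -352) − (7/15)·(11, 2, -10) = (-5192/15, 3226/15, -1042/3).

(-5192/15, 3226/15, -1042/3)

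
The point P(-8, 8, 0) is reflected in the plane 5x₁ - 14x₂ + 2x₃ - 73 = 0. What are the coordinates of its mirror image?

(2, -20, 4)

With n = (5, -14, 2), the signed offset is (n·P − 73)/|n|² = -225/225 = -1.
P' = P − 2t·n = (-8, 8, 0) − (-2)·(5, -14, 2) = (2, -20, 4).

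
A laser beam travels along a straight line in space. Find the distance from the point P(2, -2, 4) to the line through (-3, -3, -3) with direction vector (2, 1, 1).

Direction vector d = (2, 1, 1).
AP = (5, 1, 7); AP·d = 18, |AP|² = 75, |d|² = 6.
distance² = |AP|² − (AP·d)²/|d|² = 75 − 324/6 = 21, so the distance is √21.

√21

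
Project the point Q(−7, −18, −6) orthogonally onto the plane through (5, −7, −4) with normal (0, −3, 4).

n = (0, −3, 4), |n|² = 25, and n·Q − 5 = 25.
t = 25/25 = 1, so the foot is Q − t·n = (−7, −18, −6) − 1·(0, −3, 4) = (−7, −15, −10).

(-7, -15, -10)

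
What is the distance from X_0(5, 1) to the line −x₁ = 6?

The normal to the line is n = (−1, 0) with |n| = 1.
|n·X_0 − 6| = |-5 − 6| = 11, so the distance is 11/1 = 11.

11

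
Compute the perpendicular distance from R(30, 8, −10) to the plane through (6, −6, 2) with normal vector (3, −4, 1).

4/√26

The plane has equation n·(r − (6, −6, 2)) = 0, i.e. n·r = 44.
n = (3, −4, 1); n·P − 44 = 4; |n| = √26; distance = 4/√26 = 2√26/13.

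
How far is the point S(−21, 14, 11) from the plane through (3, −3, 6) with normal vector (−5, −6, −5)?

The plane has equation n·(r − (3, −3, 6)) = 0, i.e. n·r = -27.
d = |(-5)·(-21) + (-6)·14 + (-5)·11 − (-27)| / √(25 + 36 + 25) = |-7| / √86 = 7/√86.

7√86/86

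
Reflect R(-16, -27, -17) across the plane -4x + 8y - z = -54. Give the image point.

With n = (-4, 8, -1), the signed offset is (n·R − (-54))/|n|² = -81/81 = -1.
R' = R − 2t·n = (-16, -27, -17) − (-2)·(-4, 8, -1) = (-24, -11, -19).

(-24, -11, -19)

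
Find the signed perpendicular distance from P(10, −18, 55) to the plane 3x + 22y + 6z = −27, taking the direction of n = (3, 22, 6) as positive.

n·P − (-27) = -9.
|n| = 23, so the signed distance is -9/23.

-9/23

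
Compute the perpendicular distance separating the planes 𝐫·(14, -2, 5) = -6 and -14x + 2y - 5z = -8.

14/15

Divide the second equation by -1 to match normals: 14x - 2y + 5z = 8.
Both planes have normal n = (14, -2, 5), |n| = 15. Any point on the first plane is at distance |8 − (-6)|/|n| = 14/15 from the second.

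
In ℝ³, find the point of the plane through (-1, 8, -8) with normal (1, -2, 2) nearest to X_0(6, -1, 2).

(1, 9, -8)

n = (1, -2, 2), |n|² = 9, and n·X_0 − (-33) = 45.
t = 45/9 = 5, so the foot is X_0 − t·n = (6, -1, 2) − 5·(1, -2, 2) = (1, 9, -8).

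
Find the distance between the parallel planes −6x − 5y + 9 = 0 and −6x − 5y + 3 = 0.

With common normal n = (−6, −5, 0) (|n| = √61), the distance is |(-9) − (-3)|/|n| = 6/√61.

6/√61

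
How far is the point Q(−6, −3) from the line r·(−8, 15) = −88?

The normal to the line is n = (−8, 15) with |n| = 17.
|n·Q − (-88)| = |3 − (-88)| = 91, so the distance is 91/17.

91/17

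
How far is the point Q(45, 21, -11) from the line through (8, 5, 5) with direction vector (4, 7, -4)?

3√65

Direction vector d = (4, 7, -4).
AP = (37, 16, -16), and AP × d = (48, 84, 195).
|AP × d|² = 47385 and |d|² = 81, so the distance is √(47385/81) = √585 = 3√65.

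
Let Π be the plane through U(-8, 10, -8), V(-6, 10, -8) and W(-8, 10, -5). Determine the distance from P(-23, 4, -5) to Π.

UV = (2, 0, 0) and UW = (0, 0, 3), so a normal is n = UV × UW = (0, -6, 0).
n = (0, -6, 0); n·P − (-60) = 36; |n| = 6; distance = 36/6 = 6.

6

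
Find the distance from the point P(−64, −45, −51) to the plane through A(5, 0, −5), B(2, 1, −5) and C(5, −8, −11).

20/√26

AB = (−3, 1, 0) and AC = (0, −8, −6), so a normal is n = AB × AC = (−6, −18, 24).
d = |(-6)·(-64) + (-18)·(-45) + 24·(-51) − (-150)| / √(36 + 324 + 576) = |120| / (6√26) = 10√26/13.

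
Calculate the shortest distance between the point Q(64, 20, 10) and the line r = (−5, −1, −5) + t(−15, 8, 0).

3√314

Direction vector d = (−15, 8, 0).
AP = (69, 21, 15); AP·d = -867, |AP|² = 5427, |d|² = 289.
distance² = |AP|² − (AP·d)²/|d|² = 5427 − 751689/289 = 2826, so the distance is 3√314.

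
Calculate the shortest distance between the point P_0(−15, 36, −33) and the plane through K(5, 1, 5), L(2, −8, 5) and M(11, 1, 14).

19√14/14

KL = (−3, −9, 0) and KM = (6, 0, 9), so a normal is n = KL × KM = (−81, 27, 54).
d = |(-81)·(-15) + 27·36 + 54·(-33) − (-108)| / √(6561 + 729 + 2916) = |513| / (27√14) = 19/√14.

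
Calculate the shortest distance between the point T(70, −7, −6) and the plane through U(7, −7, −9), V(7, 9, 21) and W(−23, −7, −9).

24/17

UV = (0, 16, 30) and UW = (−30, 0, 0), so a normal is n = UV × UW = (0, −900, 480).
Then n·(70, −7, −6) − 1980 = 1440.
|n| = √(0 + 810000 + 230400) = 1020, so the distance is |1440|/1020 = 24/17.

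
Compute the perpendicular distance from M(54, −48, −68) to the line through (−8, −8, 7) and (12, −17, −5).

A direction vector is d = (20, −9, −12).
AP = (62, −40, −75), and AP × d = (−195, −756, 242).
|AP × d|² = 668125 and |d|² = 625, so the distance is √(668125/625) = √1069.

√1069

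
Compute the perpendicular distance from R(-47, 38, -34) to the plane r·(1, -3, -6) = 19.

Normal vector n = (1, -3, -6), and n·(-47, 38, -34) - 19 = 24.
|n| = √(1 + 9 + 36) = √46, so the distance is |24|/√46 = 12√46/23.

12√46/23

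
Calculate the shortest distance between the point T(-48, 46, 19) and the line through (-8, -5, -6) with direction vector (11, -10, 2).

Direction vector d = (11, -10, 2).
AP = (-40, 51, 25), and AP × d = (352, 355, -161).
|AP × d|² = 275850 and |d|² = 225, so the distance is √(275850/225) = √1226.

√1226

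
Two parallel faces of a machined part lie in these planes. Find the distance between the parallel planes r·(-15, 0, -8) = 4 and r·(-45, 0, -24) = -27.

13/17

Divide the second equation by 3 to match normals: -15x₁ - 8x₃ = -9.
With common normal n = (-15, 0, -8) (|n| = 17), the distance is |4 − (-9)|/|n| = 13/17.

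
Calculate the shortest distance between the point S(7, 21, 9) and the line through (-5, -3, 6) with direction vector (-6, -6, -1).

6√2

Direction vector d = (-6, -6, -1).
AP = (12, 24, 3), and AP × d = (-6, -6, 72).
|AP × d|² = 5256 and |d|² = 73, so the distance is √(5256/73) = √72 = 6√2.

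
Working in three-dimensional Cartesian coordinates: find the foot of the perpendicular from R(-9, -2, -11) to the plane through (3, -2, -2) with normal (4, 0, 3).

(3, -2, -2)

n = (4, 0, 3), |n|² = 25, and n·R − 6 = -75.
t = -75/25 = -3, so the foot is R − t·n = (-9, -2, -11) − (-3)·(4, 0, 3) = (3, -2, -2).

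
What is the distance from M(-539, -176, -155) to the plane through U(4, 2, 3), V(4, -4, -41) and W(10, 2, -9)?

UV = (0, -6, -44) and UW = (6, 0, -12), so a normal is n = UV × UW = (72, -264, 36).
Then n·(-539, -176, -155) - (-132) = 2208.
|n| = √(5184 + 69696 + 1296) = 276, so the distance is |2208|/276 = 8.

8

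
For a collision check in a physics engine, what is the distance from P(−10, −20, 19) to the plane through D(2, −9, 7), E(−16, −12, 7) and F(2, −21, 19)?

18/√73

DE = (−18, −3, 0) and DF = (0, −12, 12), so a normal is n = DE × DF = (−36, 216, 216).
d = |(-36)·(-10) + 216·(-20) + 216·19 − (-504)| / √(1296 + 46656 + 46656) = |648| / (36√73) = 18√73/73.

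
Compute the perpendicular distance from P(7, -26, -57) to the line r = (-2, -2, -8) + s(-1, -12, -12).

√457

Direction vector d = (-1, -12, -12).
AP = (9, -24, -49), and AP × d = (-300, 157, -132).
|AP × d|² = 132073 and |d|² = 289, so the distance is √(132073/289) = √457.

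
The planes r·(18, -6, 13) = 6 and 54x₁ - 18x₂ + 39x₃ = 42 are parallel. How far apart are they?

8/23

Divide the second equation by 3 to match normals: 18x₁ - 6x₂ + 13x₃ = 14.
Both planes have normal n = (18, -6, 13), |n| = 23. Any point on the first plane is at distance |14 − 6|/|n| = 8/23 from the second.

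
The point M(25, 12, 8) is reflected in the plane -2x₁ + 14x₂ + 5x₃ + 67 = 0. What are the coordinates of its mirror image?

(29, -16, -2)

n = (-2, 14, 5), |n|² = 225, n·M − (-67) = 225, so t = 225/225 = 1.
Foot F = M − 1·n = (27, -2, 3); the reflection is 2F − M = (29, -16, -2).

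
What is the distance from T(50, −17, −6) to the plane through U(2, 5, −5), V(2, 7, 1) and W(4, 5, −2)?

UV = (0, 2, 6) and UW = (2, 0, 3), so a normal is n = UV × UW = (6, 12, −4).
Then n·(50, −17, −6) − 92 = 28.
|n| = √(36 + 144 + 16) = 14, so the distance is |28|/14 = 2.

2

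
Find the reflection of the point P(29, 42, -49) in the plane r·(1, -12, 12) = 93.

(37, -54, 47)

n = (1, -12, 12), |n|² = 289, n·P − 93 = -1156, so t = -1156/289 = -4.
Foot F = P − (-4)·n = (33, -6, -1); the reflection is 2F − P = (37, -54, 47).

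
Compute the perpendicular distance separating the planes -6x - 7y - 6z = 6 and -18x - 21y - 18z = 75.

Divide the second equation by 3 to match normals: -6x - 7y - 6z = 25.
With common normal n = (-6, -7, -6) (|n| = 11), the distance is |6 − 25|/|n| = 19/11.

19/11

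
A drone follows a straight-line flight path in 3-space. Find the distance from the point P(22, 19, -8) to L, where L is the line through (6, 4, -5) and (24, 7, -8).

A direction vector is d = (18, 3, -3).
AP = (16, 15, -3); AP·d = 342, |AP|² = 490, |d|² = 342.
distance² = |AP|² − (AP·d)²/|d|² = 490 − 116964/342 = 148, so the distance is 2√37.

2√37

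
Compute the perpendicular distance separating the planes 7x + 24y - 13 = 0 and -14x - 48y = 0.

Divide the second equation by -2 to match normals: 7x + 24y = 0.
With common normal n = (7, 24, 0) (|n| = 25), the distance is |13 − 0|/|n| = 13/25.

13/25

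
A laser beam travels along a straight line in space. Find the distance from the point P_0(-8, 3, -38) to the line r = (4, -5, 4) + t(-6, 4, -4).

2√221

Direction vector d = (-6, 4, -4).
AP = (-12, 8, -42), and AP × d = (136, 204, 0).
|AP × d|² = 60112 and |d|² = 68, so the distance is √(60112/68) = √884 = 2√221.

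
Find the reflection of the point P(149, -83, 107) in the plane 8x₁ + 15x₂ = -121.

With n = (8, 15, 0), the signed offset is (n·P − (-121))/|n|² = 68/289 = 4/17.
P' = P − 2t·n = (149, -83, 107) − (8/17)·(8, 15, 0) = (2469/17, -1531/17, 107).

(2469/17, -1531/17, 107)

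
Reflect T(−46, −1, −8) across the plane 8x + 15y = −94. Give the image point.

With n = (8, 15, 0), the signed offset is (n·T − (-94))/|n|² = -289/289 = -1.
T' = T − 2t·n = (−46, −1, −8) − (-2)·(8, 15, 0) = (−30, 29, −8).

(-30, 29, -8)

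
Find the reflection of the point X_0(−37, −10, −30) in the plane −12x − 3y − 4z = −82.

(59, 14, 2)

With n = (−12, −3, −4), the signed offset is (n·X_0 − (-82))/|n|² = 676/169 = 4.
X_0' = X_0 − 2t·n = (−37, −10, −30) − 8·(−12, −3, −4) = (59, 14, 2).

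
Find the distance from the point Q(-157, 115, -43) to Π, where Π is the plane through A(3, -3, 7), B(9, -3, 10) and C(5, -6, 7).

AB = (6, 0, 3) and AC = (2, -3, 0), so a normal is n = AB × AC = (9, 6, -18).
n = (9, 6, -18); n·P − (-117) = 168; |n| = 21; distance = 168/21 = 8.

8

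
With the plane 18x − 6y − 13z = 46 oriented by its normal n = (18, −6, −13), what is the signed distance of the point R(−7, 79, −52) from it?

30/23

n·R − 46 = 30.
|n| = 23, so the signed distance is 30/23.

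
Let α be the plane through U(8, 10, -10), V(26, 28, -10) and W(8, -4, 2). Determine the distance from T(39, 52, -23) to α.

25/11

UV = (18, 18, 0) and UW = (0, -14, 12), so a normal is n = UV × UW = (216, -216, -252).
Then n·(39, 52, -23) - 2088 = 900.
|n| = √(46656 + 46656 + 63504) = 396, so the distance is |900|/396 = 25/11.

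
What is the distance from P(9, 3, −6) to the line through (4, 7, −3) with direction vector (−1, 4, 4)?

Direction vector d = (−1, 4, 4).
AP = (5, −4, −3); AP·d = -33, |AP|² = 50, |d|² = 33.
distance² = |AP|² − (AP·d)²/|d|² = 50 − 1089/33 = 17, so the distance is √17.

√17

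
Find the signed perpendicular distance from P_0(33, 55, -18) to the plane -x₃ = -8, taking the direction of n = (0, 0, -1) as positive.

26

n·P_0 − (-8) = 26.
|n| = 1, so the signed distance is 26/1 = 26.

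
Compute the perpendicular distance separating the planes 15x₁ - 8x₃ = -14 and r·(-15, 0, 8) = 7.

7/17

Divide the second equation by -1 to match normals: 15x₁ - 8x₃ = -7.
Both planes have normal n = (15, 0, -8), |n| = 17. Any point on the first plane is at distance |(-7) − (-14)|/|n| = 7/17 from the second.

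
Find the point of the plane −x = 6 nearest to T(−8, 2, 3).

(-6, 2, 3)

The perpendicular from T has direction n = (−1, 0, 0): r = (−8, 2, 3) + μ(−1, 0, 0).
Substitute into the plane: n·(T + μn) = 6 gives 8 + 1μ = 6, so μ = -2.
Foot = (−8, 2, 3) + (-2)·(−1, 0, 0) = (−6, 2, 3).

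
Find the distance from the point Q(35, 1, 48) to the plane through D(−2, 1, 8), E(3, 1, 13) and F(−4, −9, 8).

15/√51

DE = (5, 0, 5) and DF = (−2, −10, 0), so a normal is n = DE × DF = (50, −10, −50).
Then n·(35, 1, 48) − (−510) = −150.
|n| = √(2500 + 100 + 2500) = 10√51, so the distance is |-150|/(10√51) = 5√51/17.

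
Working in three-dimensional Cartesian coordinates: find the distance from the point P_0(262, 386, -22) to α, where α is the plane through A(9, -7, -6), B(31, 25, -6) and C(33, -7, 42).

7

AB = (22, 32, 0) and AC = (24, 0, 48), so a normal is n = AB × AC = (1536, -1056, -768).
Then n·(262, 386, -22) - 25824 = -14112.
|n| = √(2359296 + 1115136 + 589824) = 2016, so the distance is |-14112|/2016 = 7.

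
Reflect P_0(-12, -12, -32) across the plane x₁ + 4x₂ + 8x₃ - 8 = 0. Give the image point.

(-4, 20, 32)

With n = (1, 4, 8), the signed offset is (n·P_0 − 8)/|n|² = -324/81 = -4.
P_0' = P_0 − 2t·n = (-12, -12, -32) − (-8)·(1, 4, 8) = (-4, 20, 32).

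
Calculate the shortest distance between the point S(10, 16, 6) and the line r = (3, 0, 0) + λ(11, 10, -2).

Direction vector d = (11, 10, -2).
AP = (7, 16, 6); AP·d = 225, |AP|² = 341, |d|² = 225.
distance² = |AP|² − (AP·d)²/|d|² = 341 − 50625/225 = 116, so the distance is 2√29.

2√29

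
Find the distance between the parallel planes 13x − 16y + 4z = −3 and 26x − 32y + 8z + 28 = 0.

Divide the second equation by 2 to match normals: 13x − 16y + 4z = -14.
With common normal n = (13, −16, 4) (|n| = 21), the distance is |(-3) − (-14)|/|n| = 11/21.

11/21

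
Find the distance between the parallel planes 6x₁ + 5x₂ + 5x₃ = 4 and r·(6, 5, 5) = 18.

14/√86

Both planes have normal n = (6, 5, 5), |n| = √86. Any point on the first plane is at distance |18 − 4|/|n| = 14/√86 from the second.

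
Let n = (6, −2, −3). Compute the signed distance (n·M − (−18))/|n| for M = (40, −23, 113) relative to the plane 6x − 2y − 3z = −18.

n·M − (-18) = -35.
|n| = 7, so the signed distance is -35/7 = -5.

-5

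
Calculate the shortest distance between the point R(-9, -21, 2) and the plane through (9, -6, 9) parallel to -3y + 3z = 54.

4√2

Parallel planes share the normal n = (0, -3, 3); since (9, -6, 9) lies on the plane, its equation is -3y + 3z = 45.
Then n·(-9, -21, 2) - 45 = 24.
|n| = √(0 + 9 + 9) = 3√2, so the distance is |24|/(3√2) = 4√2.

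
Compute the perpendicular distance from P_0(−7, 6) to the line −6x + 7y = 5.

d = |(-6)·(-7) + 7·6 − 5| / √(36 + 49) = |79|/√85 = 79√85/85.

79/√85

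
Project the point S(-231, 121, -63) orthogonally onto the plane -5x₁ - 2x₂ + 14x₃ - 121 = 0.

n = (-5, -2, 14), |n|² = 225, and n·S − 121 = -90.
t = -90/225 = -2/5, so the foot is S − t·n = (-231, 121, -63) − (-2/5)·(-5, -2, 14) = (-233, 601/5, -287/5).

(-233, 601/5, -287/5)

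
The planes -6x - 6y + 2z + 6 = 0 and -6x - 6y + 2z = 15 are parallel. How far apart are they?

With common normal n = (-6, -6, 2) (|n| = 2√19), the distance is |(-6) − 15|/|n| = 21/(2√19) = 21√19/38.

21√19/38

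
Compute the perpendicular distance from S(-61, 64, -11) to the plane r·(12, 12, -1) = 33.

n = (12, 12, -1); n·P − 33 = 14; |n| = 17; distance = 14/17.

14/17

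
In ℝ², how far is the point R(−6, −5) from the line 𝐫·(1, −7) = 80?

The normal to the line is n = (1, −7) with |n| = 5√2.
|n·R − 80| = |29 − 80| = 51, so the distance is 51/(5√2) = 51√2/10.

51/(5√2)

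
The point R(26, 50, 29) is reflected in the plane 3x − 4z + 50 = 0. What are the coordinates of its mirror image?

With n = (3, 0, −4), the signed offset is (n·R − (-50))/|n|² = 12/25.
R' = R − 2t·n = (26, 50, 29) − (24/25)·(3, 0, −4) = (578/25, 50, 821/25).

(578/25, 50, 821/25)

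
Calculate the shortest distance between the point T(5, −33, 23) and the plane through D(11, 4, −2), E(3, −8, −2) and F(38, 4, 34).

DE = (−8, −12, 0) and DF = (27, 0, 36), so a normal is n = DE × DF = (−432, 288, 324).
Then n·(5, −33, 23) − (−4248) = 36.
|n| = √(186624 + 82944 + 104976) = 612, so the distance is |36|/612 = 1/17.

1/17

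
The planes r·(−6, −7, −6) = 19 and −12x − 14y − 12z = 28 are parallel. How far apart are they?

Divide the second equation by 2 to match normals: −6x − 7y − 6z = 14.
Both planes have normal n = (−6, −7, −6), |n| = 11. Any point on the first plane is at distance |14 − 19|/|n| = 5/11 from the second.

5/11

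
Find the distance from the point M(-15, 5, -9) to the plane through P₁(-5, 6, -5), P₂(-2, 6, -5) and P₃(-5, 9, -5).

P₁P₂ = (3, 0, 0) and P₁P₃ = (0, 3, 0), so a normal is n = P₁P₂ × P₁P₃ = (0, 0, 9).
d = |9·(-9) − (-45)| / √(0 + 0 + 81) = |-36| / 9 = 4.

4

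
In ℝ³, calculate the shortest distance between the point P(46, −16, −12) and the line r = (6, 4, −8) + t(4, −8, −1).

12√5

Direction vector d = (4, −8, −1).
AP = (40, −20, −4), and AP × d = (−12, 24, −240).
|AP × d|² = 58320 and |d|² = 81, so the distance is √(58320/81) = √720 = 12√5.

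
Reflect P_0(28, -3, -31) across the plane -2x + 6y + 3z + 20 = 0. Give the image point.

(16, 33, -13)

n = (-2, 6, 3), |n|² = 49, n·P_0 − (-20) = -147, so t = -147/49 = -3.
Foot F = P_0 − (-3)·n = (22, 15, -22); the reflection is 2F − P_0 = (16, 33, -13).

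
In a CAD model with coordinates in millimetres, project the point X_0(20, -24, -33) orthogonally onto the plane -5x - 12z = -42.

n = (-5, 0, -12), |n|² = 169, and n·X_0 − (-42) = 338.
t = 338/169 = 2, so the foot is X_0 − t·n = (20, -24, -33) − 2·(-5, 0, -12) = (30, -24, -9).

(30, -24, -9)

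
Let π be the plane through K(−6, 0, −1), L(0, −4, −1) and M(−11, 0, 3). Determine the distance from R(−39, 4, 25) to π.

KL = (6, −4, 0) and KM = (−5, 0, 4), so a normal is n = KL × KM = (−16, −24, −20).
n = (−16, −24, −20); n·P − 116 = -88; |n| = 4√77; distance = 88/(4√77) = 22/√77.

2√77/7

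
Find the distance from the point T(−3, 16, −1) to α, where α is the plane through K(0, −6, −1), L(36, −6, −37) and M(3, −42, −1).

KL = (36, 0, −36) and KM = (3, −36, 0), so a normal is n = KL × KM = (−1296, −108, −1296).
Then n·(−3, 16, −1) − 1944 = 1512.
|n| = √(1679616 + 11664 + 1679616) = 1836, so the distance is |1512|/1836 = 14/17.

14/17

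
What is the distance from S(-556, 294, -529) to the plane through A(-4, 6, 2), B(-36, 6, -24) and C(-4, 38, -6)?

AB = (-32, 0, -26) and AC = (0, 32, -8), so a normal is n = AB × AC = (832, -256, -1024).
d = |832·(-556) + (-256)·294 + (-1024)·(-529) − (-6912)| / √(692224 + 65536 + 1048576) = |10752| / 1344 = 8.

8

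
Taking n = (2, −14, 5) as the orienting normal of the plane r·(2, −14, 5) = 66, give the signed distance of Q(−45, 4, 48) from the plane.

28/15

n·Q − 66 = 28.
|n| = 15, so the signed distance is 28/15.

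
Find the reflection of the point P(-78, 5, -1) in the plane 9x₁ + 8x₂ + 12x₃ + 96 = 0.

n = (9, 8, 12), |n|² = 289, n·P − (-96) = -578, so t = -578/289 = -2.
Foot F = P − (-2)·n = (-60, 21, 23); the reflection is 2F − P = (-42, 37, 47).

(-42, 37, 47)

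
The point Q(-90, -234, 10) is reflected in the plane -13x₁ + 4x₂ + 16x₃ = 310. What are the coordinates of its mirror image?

With n = (-13, 4, 16), the signed offset is (n·Q − 310)/|n|² = 84/441 = 4/21.
Q' = Q − 2t·n = (-90, -234, 10) − (8/21)·(-13, 4, 16) = (-1786/21, -4946/21, 82/21).

(-1786/21, -4946/21, 82/21)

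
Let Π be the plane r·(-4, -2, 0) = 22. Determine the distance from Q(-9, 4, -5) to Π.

3√5/5

Normal vector n = (-4, -2, 0), and n·(-9, 4, -5) - 22 = 6.
|n| = √(16 + 4 + 0) = 2√5, so the distance is |6|/(2√5) = 3√5/5.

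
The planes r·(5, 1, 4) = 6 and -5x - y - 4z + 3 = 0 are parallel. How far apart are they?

3/√42

Divide the second equation by -1 to match normals: 5x + y + 4z = 3.
With common normal n = (5, 1, 4) (|n| = √42), the distance is |6 − 3|/|n| = 3/√42 = √42/14.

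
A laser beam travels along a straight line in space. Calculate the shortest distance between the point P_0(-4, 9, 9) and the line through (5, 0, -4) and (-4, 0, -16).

3√34

A direction vector is d = (-9, 0, -12).
AP = (-9, 9, 13), and AP × d = (-108, -225, 81).
|AP × d|² = 68850 and |d|² = 225, so the distance is √(68850/225) = √306 = 3√34.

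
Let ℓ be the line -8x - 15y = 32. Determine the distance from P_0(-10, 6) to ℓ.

The normal to the line is n = (-8, -15) with |n| = 17.
|n·P_0 − 32| = |-10 − 32| = 42, so the distance is 42/17.

42/17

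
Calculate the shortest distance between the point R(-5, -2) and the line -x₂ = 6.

d = |0·(-5) + (-1)·(-2) − 6| / √(0 + 1) = |-4|/1 = 4.

4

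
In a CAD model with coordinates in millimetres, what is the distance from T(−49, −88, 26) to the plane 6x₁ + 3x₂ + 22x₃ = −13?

Normal vector n = (6, 3, 22), and n·(−49, −88, 26) − (−13) = 27.
|n| = √(36 + 9 + 484) = 23, so the distance is |27|/23 = 27/23.

27/23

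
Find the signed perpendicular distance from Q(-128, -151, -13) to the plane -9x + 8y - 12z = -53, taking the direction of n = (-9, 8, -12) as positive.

9

n·Q − (-53) = 153.
|n| = 17, so the signed distance is 153/17 = 9.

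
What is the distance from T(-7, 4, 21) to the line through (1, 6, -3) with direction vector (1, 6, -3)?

2√115

Direction vector d = (1, 6, -3).
AP = (-8, -2, 24), and AP × d = (-138, 0, -46).
|AP × d|² = 21160 and |d|² = 46, so the distance is √(21160/46) = √460 = 2√115.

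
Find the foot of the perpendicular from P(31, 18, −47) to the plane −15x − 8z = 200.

n = (−15, 0, −8), |n|² = 289, and n·P − 200 = -289.
t = -289/289 = -1, so the foot is P − t·n = (31, 18, −47) − (-1)·(−15, 0, −8) = (16, 18, −55).

(16, 18, -55)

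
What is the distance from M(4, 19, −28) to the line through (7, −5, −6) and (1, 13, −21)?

A direction vector is d = (−6, 18, −15).
AP = (−3, 24, −22), and AP × d = (36, 87, 90).
|AP × d|² = 16965 and |d|² = 585, so the distance is √(16965/585) = √29.

√29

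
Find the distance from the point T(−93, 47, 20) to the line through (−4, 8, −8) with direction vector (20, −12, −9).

Direction vector d = (20, −12, −9).
AP = (−89, 39, 28), and AP × d = (−15, −241, 288).
|AP × d|² = 141250 and |d|² = 625, so the distance is √(141250/625) = √226.

√226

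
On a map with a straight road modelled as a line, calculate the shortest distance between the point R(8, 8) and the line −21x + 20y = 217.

225/29

d = |(-21)·8 + 20·8 − 217| / √(441 + 400) = |-225|/29 = 225/29.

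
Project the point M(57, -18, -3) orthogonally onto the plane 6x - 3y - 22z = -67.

(51, -15, 19)

The perpendicular from M has direction n = (6, -3, -22): r = (57, -18, -3) + λ(6, -3, -22).
Substitute into the plane: n·(M + λn) = -67 gives 462 + 529λ = -67, so λ = -1.
Foot = (57, -18, -3) + (-1)·(6, -3, -22) = (51, -15, 19).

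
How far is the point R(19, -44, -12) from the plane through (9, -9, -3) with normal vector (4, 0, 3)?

The plane has equation n·(r − (9, -9, -3)) = 0, i.e. n·r = 27.
n = (4, 0, 3); n·P − 27 = 13; |n| = 5; distance = 13/5.

13/5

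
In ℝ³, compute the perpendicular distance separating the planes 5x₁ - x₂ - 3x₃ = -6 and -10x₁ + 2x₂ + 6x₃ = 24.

Divide the second equation by -2 to match normals: 5x₁ - x₂ - 3x₃ = -12.
With common normal n = (5, -1, -3) (|n| = √35), the distance is |(-6) − (-12)|/|n| = 6/√35.

6/√35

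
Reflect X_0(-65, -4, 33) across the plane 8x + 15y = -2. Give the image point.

(-33, 56, 33)

With n = (8, 15, 0), the signed offset is (n·X_0 − (-2))/|n|² = -578/289 = -2.
X_0' = X_0 − 2t·n = (-65, -4, 33) − (-4)·(8, 15, 0) = (-33, 56, 33).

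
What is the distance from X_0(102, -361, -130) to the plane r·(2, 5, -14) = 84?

Normal vector n = (2, 5, -14), and n·(102, -361, -130) - 84 = 135.
|n| = √(4 + 25 + 196) = 15, so the distance is |135|/15 = 9.

9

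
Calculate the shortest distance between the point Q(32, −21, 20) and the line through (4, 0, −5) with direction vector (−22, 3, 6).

Direction vector d = (−22, 3, 6).
AP = (28, −21, 25), and AP × d = (−201, −718, −378).
|AP × d|² = 698809 and |d|² = 529, so the distance is √(698809/529) = √1321.

√1321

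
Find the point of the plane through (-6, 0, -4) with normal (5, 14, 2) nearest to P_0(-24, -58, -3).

The perpendicular from P_0 has direction n = (5, 14, 2): r = (-24, -58, -3) + λ(5, 14, 2).
Substitute into the plane: n·(P_0 + λn) = -38 gives -938 + 225λ = -38, so λ = 4.
Foot = (-24, -58, -3) + 4·(5, 14, 2) = (-4, -2, 5).

(-4, -2, 5)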